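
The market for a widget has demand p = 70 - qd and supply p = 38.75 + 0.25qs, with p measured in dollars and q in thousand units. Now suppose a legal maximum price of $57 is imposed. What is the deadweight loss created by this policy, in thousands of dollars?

Rearranging demand gives qd = 70 - p; rearranging supply gives qs = 4p - 155. Setting quantity demanded equal to quantity supplied, 70 - p = 4p - 155, gives p* = 45 and q* = 25.
The ceiling of 57 is above the equilibrium price 45, so it is not binding; the market clears at p* = 45, q* = 25.
Since the control does not bind, no trades are prevented and deadweight loss is zero.

0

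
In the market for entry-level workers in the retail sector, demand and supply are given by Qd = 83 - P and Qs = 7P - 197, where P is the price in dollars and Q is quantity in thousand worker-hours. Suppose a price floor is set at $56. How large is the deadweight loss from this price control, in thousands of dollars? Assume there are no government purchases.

252

In a free market, 83 - P = 7P - 197 gives the equilibrium P* = 35, Q* = 48.
The floor of 56 is above the equilibrium price 35, so it binds.
At P = 56: Qd = 83 - 56 = 27 and Qs = 7·56 - 197 = 195.
Quantity traded falls to 27. At Q = 27 the demand price is 83 - 27 = 56 and the supply price is (197 + 27)/7 = 32.
Deadweight loss = ½ · (56 - 32) · (48 - 27) = ½ · 24 · 21 = 252.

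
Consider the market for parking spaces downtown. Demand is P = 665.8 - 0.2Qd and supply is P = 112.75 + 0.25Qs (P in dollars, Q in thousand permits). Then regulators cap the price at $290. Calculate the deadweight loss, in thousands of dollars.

Rearranging demand gives Qd = 3329 - 5P; rearranging supply gives Qs = 4P - 451. Equilibrium: 3329 - 5P = 4P - 451, so 3780 = 9P and P* = 420, Q* = 1229.
The ceiling of 290 is below the equilibrium price 420, so it binds.
At P = 290: Qd = 3329 - 5·290 = 1879 and Qs = 4·290 - 451 = 709.
Quantity traded falls to 709. At Q = 709 the demand price is (3329 - 709)/5 = 524 and the supply price is (451 + 709)/4 = 290.
Deadweight loss = ½ · (524 - 290) · (1229 - 709) = ½ · 234 · 520 = 60840.

60840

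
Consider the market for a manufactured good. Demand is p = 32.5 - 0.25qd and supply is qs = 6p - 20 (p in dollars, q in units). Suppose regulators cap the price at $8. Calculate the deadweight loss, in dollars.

367.5

Rearranging demand gives qd = 130 - 4p. Equilibrium: 130 - 4p = 6p - 20, so 150 = 10p and p* = 15, q* = 70.
Since 8 < 15, the ceiling is binding.
At p = 8: qd = 130 - 4·8 = 98 and qs = 6·8 - 20 = 28.
Quantity traded falls to 28. At q = 28 the demand price is (130 - 28)/4 = 25.5 and the supply price is (20 + 28)/6 = 8.
Deadweight loss = ½ · (25.5 - 8) · (70 - 28) = ½ · 17.5 · 42 = 367.5.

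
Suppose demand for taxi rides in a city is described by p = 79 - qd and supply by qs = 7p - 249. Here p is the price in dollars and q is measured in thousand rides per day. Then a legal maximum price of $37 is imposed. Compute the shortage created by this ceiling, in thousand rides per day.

32

Rearranging demand gives qd = 79 - p. Equilibrium: 79 - p = 7p - 249, so 328 = 8p and p* = 41, q* = 38.
The ceiling of 37 is below the equilibrium price 41, so it binds.
At p = 37: qd = 79 - 37 = 42 and qs = 7·37 - 249 = 10.
Shortage = qd - qs = 42 - 10 = 32.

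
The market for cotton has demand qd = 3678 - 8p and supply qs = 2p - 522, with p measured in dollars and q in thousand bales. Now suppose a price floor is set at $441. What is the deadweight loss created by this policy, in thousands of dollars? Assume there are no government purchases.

Equilibrium: 3678 - 8p = 2p - 522, so 4200 = 10p and p* = 420, q* = 318.
Because the floor (441) lies above the market-clearing price, it is binding.
At p = 441: qd = 3678 - 8·441 = 150 and qs = 2·441 - 522 = 360.
Quantity traded falls to 150. At q = 150 the demand price is (3678 - 150)/8 = 441 and the supply price is (522 + 150)/2 = 336.
Deadweight loss = ½ · (441 - 336) · (318 - 150) = ½ · 105 · 168 = 8820.

8820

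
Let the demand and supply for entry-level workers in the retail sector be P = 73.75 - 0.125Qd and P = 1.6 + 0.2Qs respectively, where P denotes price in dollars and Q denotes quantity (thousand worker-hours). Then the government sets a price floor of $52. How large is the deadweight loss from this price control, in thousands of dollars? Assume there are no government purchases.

Rearranging demand gives Qd = 590 - 8P; rearranging supply gives Qs = 5P - 8. Without the control the market clears where 590 - 8P = 5P - 8, i.e. P* = 46 and Q* = 222.
Since 52 > 46, the floor is binding.
At P = 52: Qd = 590 - 8·52 = 174 and Qs = 5·52 - 8 = 252.
Quantity traded falls to 174. At Q = 174 the demand price is (590 - 174)/8 = 52 and the supply price is (8 + 174)/5 = 36.4.
Deadweight loss = ½ · (52 - 36.4) · (222 - 174) = ½ · 15.6 · 48 = 374.4.

374.4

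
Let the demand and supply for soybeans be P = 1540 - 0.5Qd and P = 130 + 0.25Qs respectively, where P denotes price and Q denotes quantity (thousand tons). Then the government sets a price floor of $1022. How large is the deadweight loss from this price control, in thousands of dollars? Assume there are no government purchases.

Rearranging demand gives Qd = 3080 - 2P; rearranging supply gives Qs = 4P - 520. Setting quantity demanded equal to quantity supplied, 3080 - 2P = 4P - 520, gives P* = 600 and Q* = 1880.
The floor of 1022 is above the equilibrium price 600, so it binds.
At P = 1022: Qd = 3080 - 2·1022 = 1036 and Qs = 4·1022 - 520 = 3568.
Quantity traded falls to 1036. At Q = 1036 the demand price is (3080 - 1036)/2 = 1022 and the supply price is (520 + 1036)/4 = 389.
Deadweight loss = ½ · (1022 - 389) · (1880 - 1036) = ½ · 633 · 844 = 267126.

267126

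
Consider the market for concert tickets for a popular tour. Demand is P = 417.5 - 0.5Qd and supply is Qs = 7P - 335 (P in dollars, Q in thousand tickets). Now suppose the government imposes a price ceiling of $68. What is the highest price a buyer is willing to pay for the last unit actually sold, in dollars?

347

Rearranging demand gives Qd = 835 - 2P. Setting quantity demanded equal to quantity supplied, 835 - 2P = 7P - 335, gives P* = 130 and Q* = 575.
Because the ceiling (68) lies below the market-clearing price, it is binding.
At P = 68: Qd = 835 - 2·68 = 699 and Qs = 7·68 - 335 = 141.
Only 141 units reach the market. On the demand curve, the marginal buyer's willingness to pay at Q = 141 is (835 - 141)/2 = 347.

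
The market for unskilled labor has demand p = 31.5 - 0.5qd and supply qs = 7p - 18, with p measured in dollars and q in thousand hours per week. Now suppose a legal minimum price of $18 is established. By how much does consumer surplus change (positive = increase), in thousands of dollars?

-324

Rearranging demand gives qd = 63 - 2p. Equilibrium: 63 - 2p = 7p - 18, so 81 = 9p and p* = 9, q* = 45.
The floor of 18 is above the equilibrium price 9, so it binds.
At p = 18: qd = 63 - 2·18 = 27 and qs = 7·18 - 18 = 108.
Consumer surplus without the control is ½ · (31.5 - 9) · 45 = 506.25.
With the floor, consumers buy 27 units at 18, so CS = ½ · (31.5 - 18) · 27 = 182.25.
Change in consumer surplus = 182.25 - 506.25 = -324.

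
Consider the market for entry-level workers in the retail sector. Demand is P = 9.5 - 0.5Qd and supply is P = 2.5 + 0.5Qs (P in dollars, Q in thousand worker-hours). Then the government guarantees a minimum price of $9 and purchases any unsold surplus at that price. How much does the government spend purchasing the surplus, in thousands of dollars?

Rearranging demand gives Qd = 19 - 2P; rearranging supply gives Qs = 2P - 5. Without the control the market clears where 19 - 2P = 2P - 5, i.e. P* = 6 and Q* = 7.
Since 9 > 6, the floor is binding.
At P = 9: Qd = 19 - 2·9 = 1 and Qs = 2·9 - 5 = 13.
Surplus = Qs - Qd = 12.
Government expenditure = surplus × support price = 12 × 9 = 108.

108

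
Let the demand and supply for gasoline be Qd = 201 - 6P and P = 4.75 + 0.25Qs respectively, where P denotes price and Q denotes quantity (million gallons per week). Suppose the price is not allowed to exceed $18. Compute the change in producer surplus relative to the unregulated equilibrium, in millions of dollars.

-244

Rearranging supply gives Qs = 4P - 19. Equilibrium: 201 - 6P = 4P - 19, so 220 = 10P and P* = 22, Q* = 69.
Since 18 < 22, the ceiling is binding.
At P = 18: Qd = 201 - 6·18 = 93 and Qs = 4·18 - 19 = 53.
Producer surplus without the control is ½ · (22 - 4.75) · 69 = 595.125.
With the ceiling, producers sell 53 units at 18, so PS = ½ · (18 - 4.75) · 53 = 351.125.
Change in producer surplus = 351.125 - 595.125 = -244.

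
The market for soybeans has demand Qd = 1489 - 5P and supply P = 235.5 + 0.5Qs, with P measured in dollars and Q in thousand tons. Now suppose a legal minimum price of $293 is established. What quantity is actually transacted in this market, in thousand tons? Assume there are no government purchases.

Rearranging supply gives Qs = 2P - 471. In a free market, 1489 - 5P = 2P - 471 gives the equilibrium P* = 280, Q* = 89.
Since 293 > 280, the floor is binding.
At P = 293: Qd = 1489 - 5·293 = 24 and Qs = 2·293 - 471 = 115.
The quantity actually transacted is the short side, demand: 24.

24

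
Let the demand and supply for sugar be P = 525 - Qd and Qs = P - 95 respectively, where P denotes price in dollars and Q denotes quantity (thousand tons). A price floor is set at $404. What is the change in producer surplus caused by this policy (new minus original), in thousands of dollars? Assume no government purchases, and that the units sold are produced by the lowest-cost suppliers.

6956

Rearranging demand gives Qd = 525 - P. Setting quantity demanded equal to quantity supplied, 525 - P = P - 95, gives P* = 310 and Q* = 215.
The floor of 404 is above the equilibrium price 310, so it binds.
At P = 404: Qd = 525 - 404 = 121 and Qs = 404 - 95 = 309.
Producer surplus without the control is ½ · (310 - 95) · 215 = 23112.5.
With the floor, 121 units are sold at 404. The supply price at Q = 121 is 216, so PS = ½ · [(404 - 95) + (404 - 216)] · 121 = 30068.5.
Change in producer surplus = 30068.5 - 23112.5 = 6956.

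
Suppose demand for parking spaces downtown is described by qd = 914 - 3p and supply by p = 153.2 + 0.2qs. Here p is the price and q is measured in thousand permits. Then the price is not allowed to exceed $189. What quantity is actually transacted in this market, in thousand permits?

179

Rearranging supply gives qs = 5p - 766. In a free market, 914 - 3p = 5p - 766 gives the equilibrium p* = 210, q* = 284.
Because the ceiling (189) lies below the market-clearing price, it is binding.
At p = 189: qd = 914 - 3·189 = 347 and qs = 5·189 - 766 = 179.
The quantity actually transacted is the short side, supply: 179.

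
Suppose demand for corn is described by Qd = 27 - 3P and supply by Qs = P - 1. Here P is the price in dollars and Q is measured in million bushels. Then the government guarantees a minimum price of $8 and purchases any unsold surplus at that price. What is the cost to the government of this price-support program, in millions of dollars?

32

Equilibrium: 27 - 3P = P - 1, so 28 = 4P and P* = 7, Q* = 6.
Since 8 > 7, the floor is binding.
At P = 8: Qd = 27 - 3·8 = 3 and Qs = 8 - 1 = 7.
Surplus = Qs - Qd = 4.
Government expenditure = surplus × support price = 4 × 8 = 32.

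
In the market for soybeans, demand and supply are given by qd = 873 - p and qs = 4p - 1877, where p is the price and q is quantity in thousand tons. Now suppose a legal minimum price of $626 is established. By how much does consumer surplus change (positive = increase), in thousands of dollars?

-21660

Without the control the market clears where 873 - p = 4p - 1877, i.e. p* = 550 and q* = 323.
Because the floor (626) lies above the market-clearing price, it is binding.
At p = 626: qd = 873 - 626 = 247 and qs = 4·626 - 1877 = 627.
Consumer surplus without the control is ½ · (873 - 550) · 323 = 52164.5.
With the floor, consumers buy 247 units at 626, so CS = ½ · (873 - 626) · 247 = 30504.5.
Change in consumer surplus = 30504.5 - 52164.5 = -21660.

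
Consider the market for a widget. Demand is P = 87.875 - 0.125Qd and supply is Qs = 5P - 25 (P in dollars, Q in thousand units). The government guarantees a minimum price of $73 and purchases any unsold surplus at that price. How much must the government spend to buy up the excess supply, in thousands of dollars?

16133

Rearranging demand gives Qd = 703 - 8P. Without the control the market clears where 703 - 8P = 5P - 25, i.e. P* = 56 and Q* = 255.
The floor of 73 is above the equilibrium price 56, so it binds.
At P = 73: Qd = 703 - 8·73 = 119 and Qs = 5·73 - 25 = 340.
Surplus = Qs - Qd = 221.
Government expenditure = surplus × support price = 221 × 73 = 16133.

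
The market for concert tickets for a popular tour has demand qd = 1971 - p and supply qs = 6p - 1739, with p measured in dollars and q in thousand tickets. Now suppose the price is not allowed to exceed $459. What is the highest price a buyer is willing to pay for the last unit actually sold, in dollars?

Setting quantity demanded equal to quantity supplied, 1971 - p = 6p - 1739, gives p* = 530 and q* = 1441.
Because the ceiling (459) lies below the market-clearing price, it is binding.
At p = 459: qd = 1971 - 459 = 1512 and qs = 6·459 - 1739 = 1015.
Only 1015 units reach the market. On the demand curve, the marginal buyer's willingness to pay at q = 1015 is (1971 - 1015) = 956.

956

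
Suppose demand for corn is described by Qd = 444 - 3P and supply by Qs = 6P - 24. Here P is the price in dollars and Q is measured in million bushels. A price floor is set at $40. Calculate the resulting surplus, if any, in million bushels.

In a free market, 444 - 3P = 6P - 24 gives the equilibrium P* = 52, Q* = 288.
Since 40 is below P* = 52, the floor does not bind and the free-market outcome prevails.
Since the control does not bind, there is no surplus.

0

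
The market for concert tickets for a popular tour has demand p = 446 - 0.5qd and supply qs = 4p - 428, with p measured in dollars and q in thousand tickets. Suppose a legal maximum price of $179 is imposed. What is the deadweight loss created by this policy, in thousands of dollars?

Rearranging demand gives qd = 892 - 2p. Equilibrium: 892 - 2p = 4p - 428, so 1320 = 6p and p* = 220, q* = 452.
The ceiling of 179 is below the equilibrium price 220, so it binds.
At p = 179: qd = 892 - 2·179 = 534 and qs = 4·179 - 428 = 288.
Quantity traded falls to 288. At q = 288 the demand price is (892 - 288)/2 = 302 and the supply price is (428 + 288)/4 = 179.
Deadweight loss = ½ · (302 - 179) · (452 - 288) = ½ · 123 · 164 = 10086.

10086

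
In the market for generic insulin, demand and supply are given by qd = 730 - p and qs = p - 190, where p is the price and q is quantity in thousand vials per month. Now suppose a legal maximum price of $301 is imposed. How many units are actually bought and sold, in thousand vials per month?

Without the control the market clears where 730 - p = p - 190, i.e. p* = 460 and q* = 270.
Because the ceiling (301) lies below the market-clearing price, it is binding.
At p = 301: qd = 730 - 301 = 429 and qs = 301 - 190 = 111.
The quantity actually transacted is the short side, supply: 111.

111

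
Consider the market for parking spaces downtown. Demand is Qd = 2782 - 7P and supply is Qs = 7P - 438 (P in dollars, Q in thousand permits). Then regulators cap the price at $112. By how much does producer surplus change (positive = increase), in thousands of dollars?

-89562

Setting quantity demanded equal to quantity supplied, 2782 - 7P = 7P - 438, gives P* = 230 and Q* = 1172.
Since 112 < 230, the ceiling is binding.
At P = 112: Qd = 2782 - 7·112 = 1998 and Qs = 7·112 - 438 = 346.
Producer surplus without the control is ½ · (230 - 438/7) · 1172 = 686792/7.
With the ceiling, producers sell 346 units at 112, so PS = ½ · (112 - 438/7) · 346 = 59858/7.
Change in producer surplus = 59858/7 - 686792/7 = -89562.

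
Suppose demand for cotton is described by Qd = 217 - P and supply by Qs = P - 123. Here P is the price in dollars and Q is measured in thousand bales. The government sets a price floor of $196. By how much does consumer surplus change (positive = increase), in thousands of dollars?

-884

Equilibrium: 217 - P = P - 123, so 340 = 2P and P* = 170, Q* = 47.
Because the floor (196) lies above the market-clearing price, it is binding.
At P = 196: Qd = 217 - 196 = 21 and Qs = 196 - 123 = 73.
Consumer surplus without the control is ½ · (217 - 170) · 47 = 1104.5.
With the floor, consumers buy 21 units at 196, so CS = ½ · (217 - 196) · 21 = 220.5.
Change in consumer surplus = 220.5 - 1104.5 = -884.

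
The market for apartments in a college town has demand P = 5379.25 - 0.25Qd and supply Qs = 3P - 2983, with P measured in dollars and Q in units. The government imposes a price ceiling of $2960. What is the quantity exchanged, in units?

5897

Rearranging demand gives Qd = 21517 - 4P. Without the control the market clears where 21517 - 4P = 3P - 2983, i.e. P* = 3500 and Q* = 7517.
Since 2960 < 3500, the ceiling is binding.
At P = 2960: Qd = 21517 - 4·2960 = 9677 and Qs = 3·2960 - 2983 = 5897.
The quantity actually transacted is the short side, supply: 5897.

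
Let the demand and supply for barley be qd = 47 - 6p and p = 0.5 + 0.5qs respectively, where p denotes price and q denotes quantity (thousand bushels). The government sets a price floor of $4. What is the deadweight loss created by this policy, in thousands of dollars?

Rearranging supply gives qs = 2p - 1. Without the control the market clears where 47 - 6p = 2p - 1, i.e. p* = 6 and q* = 11.
Since 4 is below p* = 6, the floor does not bind and the free-market outcome prevails.
Since the control does not bind, no trades are prevented and deadweight loss is zero.

0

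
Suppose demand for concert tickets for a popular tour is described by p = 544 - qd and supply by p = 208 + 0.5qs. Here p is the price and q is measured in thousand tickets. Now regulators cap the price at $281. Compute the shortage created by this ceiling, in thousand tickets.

117

Rearranging demand gives qd = 544 - p; rearranging supply gives qs = 2p - 416. In a free market, 544 - p = 2p - 416 gives the equilibrium p* = 320, q* = 224.
Because the ceiling (281) lies below the market-clearing price, it is binding.
At p = 281: qd = 544 - 281 = 263 and qs = 2·281 - 416 = 146.
Shortage = qd - qs = 263 - 146 = 117.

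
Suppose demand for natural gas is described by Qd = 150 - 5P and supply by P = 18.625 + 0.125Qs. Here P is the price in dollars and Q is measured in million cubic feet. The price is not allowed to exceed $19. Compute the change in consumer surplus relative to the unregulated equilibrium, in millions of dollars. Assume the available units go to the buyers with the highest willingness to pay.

-90.4

Rearranging supply gives Qs = 8P - 149. Without the control the market clears where 150 - 5P = 8P - 149, i.e. P* = 23 and Q* = 35.
Since 19 < 23, the ceiling is binding.
At P = 19: Qd = 150 - 5·19 = 55 and Qs = 8·19 - 149 = 3.
Consumer surplus without the control is ½ · (30 - 23) · 35 = 122.5.
With the ceiling, 3 units are sold at 19 (assume they go to the highest-value buyers). The demand price at Q = 3 is 29.4, so CS = ½ · [(30 - 19) + (29.4 - 19)] · 3 = 32.1.
Change in consumer surplus = 32.1 - 122.5 = -90.4.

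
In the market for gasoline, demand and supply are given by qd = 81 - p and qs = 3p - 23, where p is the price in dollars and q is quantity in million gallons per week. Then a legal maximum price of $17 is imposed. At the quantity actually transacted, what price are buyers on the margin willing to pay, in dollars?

53

In a free market, 81 - p = 3p - 23 gives the equilibrium p* = 26, q* = 55.
Since 17 < 26, the ceiling is binding.
At p = 17: qd = 81 - 17 = 64 and qs = 3·17 - 23 = 28.
Only 28 units reach the market. On the demand curve, the marginal buyer's willingness to pay at q = 28 is (81 - 28) = 53.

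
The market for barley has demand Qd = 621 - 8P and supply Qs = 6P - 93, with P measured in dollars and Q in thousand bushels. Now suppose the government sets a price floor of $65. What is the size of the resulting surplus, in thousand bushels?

196

Without the control the market clears where 621 - 8P = 6P - 93, i.e. P* = 51 and Q* = 213.
Because the floor (65) lies above the market-clearing price, it is binding.
At P = 65: Qd = 621 - 8·65 = 101 and Qs = 6·65 - 93 = 297.
Surplus = Qs - Qd = 297 - 101 = 196.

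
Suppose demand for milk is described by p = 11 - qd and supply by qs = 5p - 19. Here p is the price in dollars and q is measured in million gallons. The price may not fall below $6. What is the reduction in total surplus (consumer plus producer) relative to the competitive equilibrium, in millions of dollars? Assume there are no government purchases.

0.6

Rearranging demand gives qd = 11 - p. Without the control the market clears where 11 - p = 5p - 19, i.e. p* = 5 and q* = 6.
Since 6 > 5, the floor is binding.
At p = 6: qd = 11 - 6 = 5 and qs = 5·6 - 19 = 11.
Quantity traded falls to 5. At q = 5 the demand price is 11 - 5 = 6 and the supply price is (19 + 5)/5 = 4.8.
Deadweight loss = ½ · (6 - 4.8) · (6 - 5) = ½ · 1.2 · 1 = 0.6.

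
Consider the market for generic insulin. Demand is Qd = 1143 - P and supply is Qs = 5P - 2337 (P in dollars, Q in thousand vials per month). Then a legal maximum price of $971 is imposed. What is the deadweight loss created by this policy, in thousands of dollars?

0

Without the control the market clears where 1143 - P = 5P - 2337, i.e. P* = 580 and Q* = 563.
Since 971 is above P* = 580, the ceiling does not bind and the free-market outcome prevails.
Since the control does not bind, no trades are prevented and deadweight loss is zero.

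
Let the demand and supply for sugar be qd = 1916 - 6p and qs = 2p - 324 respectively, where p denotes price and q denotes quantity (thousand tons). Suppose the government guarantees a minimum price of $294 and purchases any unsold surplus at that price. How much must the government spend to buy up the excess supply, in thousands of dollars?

In a free market, 1916 - 6p = 2p - 324 gives the equilibrium p* = 280, q* = 236.
Because the floor (294) lies above the market-clearing price, it is binding.
At p = 294: qd = 1916 - 6·294 = 152 and qs = 2·294 - 324 = 264.
Surplus = qs - qd = 112.
Government expenditure = surplus × support price = 112 × 294 = 32928.

32928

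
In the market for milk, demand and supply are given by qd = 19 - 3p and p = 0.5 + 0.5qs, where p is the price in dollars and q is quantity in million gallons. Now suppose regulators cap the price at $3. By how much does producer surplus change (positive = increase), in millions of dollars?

-6

Rearranging supply gives qs = 2p - 1. Equilibrium: 19 - 3p = 2p - 1, so 20 = 5p and p* = 4, q* = 7.
Because the ceiling (3) lies below the market-clearing price, it is binding.
At p = 3: qd = 19 - 3·3 = 10 and qs = 2·3 - 1 = 5.
Producer surplus without the control is ½ · (4 - 0.5) · 7 = 12.25.
With the ceiling, producers sell 5 units at 3, so PS = ½ · (3 - 0.5) · 5 = 6.25.
Change in producer surplus = 6.25 - 12.25 = -6.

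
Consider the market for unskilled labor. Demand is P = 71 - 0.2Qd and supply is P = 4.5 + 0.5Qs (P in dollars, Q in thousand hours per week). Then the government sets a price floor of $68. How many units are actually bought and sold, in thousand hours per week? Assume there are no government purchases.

15

Rearranging demand gives Qd = 355 - 5P; rearranging supply gives Qs = 2P - 9. Without the control the market clears where 355 - 5P = 2P - 9, i.e. P* = 52 and Q* = 95.
Since 68 > 52, the floor is binding.
At P = 68: Qd = 355 - 5·68 = 15 and Qs = 2·68 - 9 = 127.
The quantity actually transacted is the short side, demand: 15.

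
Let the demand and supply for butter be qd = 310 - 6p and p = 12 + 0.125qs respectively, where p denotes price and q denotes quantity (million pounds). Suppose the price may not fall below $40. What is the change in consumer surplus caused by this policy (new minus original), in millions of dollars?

-1133

Rearranging supply gives qs = 8p - 96. In a free market, 310 - 6p = 8p - 96 gives the equilibrium p* = 29, q* = 136.
Since 40 > 29, the floor is binding.
At p = 40: qd = 310 - 6·40 = 70 and qs = 8·40 - 96 = 224.
Consumer surplus without the control is ½ · (155/3 - 29) · 136 = 4624/3.
With the floor, consumers buy 70 units at 40, so CS = ½ · (155/3 - 40) · 70 = 1225/3.
Change in consumer surplus = 1225/3 - 4624/3 = -1133.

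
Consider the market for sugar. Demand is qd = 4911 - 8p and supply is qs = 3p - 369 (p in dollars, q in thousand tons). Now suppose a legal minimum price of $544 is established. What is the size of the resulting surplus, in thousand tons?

Equilibrium: 4911 - 8p = 3p - 369, so 5280 = 11p and p* = 480, q* = 1071.
The floor of 544 is above the equilibrium price 480, so it binds.
At p = 544: qd = 4911 - 8·544 = 559 and qs = 3·544 - 369 = 1263.
Surplus = qs - qd = 1263 - 559 = 704.

704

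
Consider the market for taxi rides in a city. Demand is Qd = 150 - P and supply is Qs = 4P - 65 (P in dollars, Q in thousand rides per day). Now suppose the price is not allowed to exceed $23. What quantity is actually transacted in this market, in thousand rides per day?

27

Equilibrium: 150 - P = 4P - 65, so 215 = 5P and P* = 43, Q* = 107.
The ceiling of 23 is below the equilibrium price 43, so it binds.
At P = 23: Qd = 150 - 23 = 127 and Qs = 4·23 - 65 = 27.
The quantity actually transacted is the short side, supply: 27.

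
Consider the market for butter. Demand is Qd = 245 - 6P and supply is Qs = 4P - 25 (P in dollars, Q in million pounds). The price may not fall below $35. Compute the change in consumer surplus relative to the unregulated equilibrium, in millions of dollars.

Without the control the market clears where 245 - 6P = 4P - 25, i.e. P* = 27 and Q* = 83.
Because the floor (35) lies above the market-clearing price, it is binding.
At P = 35: Qd = 245 - 6·35 = 35 and Qs = 4·35 - 25 = 115.
Consumer surplus without the control is ½ · (245/6 - 27) · 83 = 6889/12.
With the floor, consumers buy 35 units at 35, so CS = ½ · (245/6 - 35) · 35 = 1225/12.
Change in consumer surplus = 1225/12 - 6889/12 = -472.

-472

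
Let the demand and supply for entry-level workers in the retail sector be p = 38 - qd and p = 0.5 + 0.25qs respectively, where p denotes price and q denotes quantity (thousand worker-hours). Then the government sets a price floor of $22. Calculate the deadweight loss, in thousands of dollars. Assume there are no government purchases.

122.5

Rearranging demand gives qd = 38 - p; rearranging supply gives qs = 4p - 2. Setting quantity demanded equal to quantity supplied, 38 - p = 4p - 2, gives p* = 8 and q* = 30.
The floor of 22 is above the equilibrium price 8, so it binds.
At p = 22: qd = 38 - 22 = 16 and qs = 4·22 - 2 = 86.
Quantity traded falls to 16. At q = 16 the demand price is 38 - 16 = 22 and the supply price is (2 + 16)/4 = 4.5.
Deadweight loss = ½ · (22 - 4.5) · (30 - 16) = ½ · 17.5 · 14 = 122.5.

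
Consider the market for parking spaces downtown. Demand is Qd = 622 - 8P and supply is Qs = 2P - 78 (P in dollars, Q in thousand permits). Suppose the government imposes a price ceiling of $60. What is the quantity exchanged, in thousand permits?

In a free market, 622 - 8P = 2P - 78 gives the equilibrium P* = 70, Q* = 62.
Because the ceiling (60) lies below the market-clearing price, it is binding.
At P = 60: Qd = 622 - 8·60 = 142 and Qs = 2·60 - 78 = 42.
The quantity actually transacted is the short side, supply: 42.

42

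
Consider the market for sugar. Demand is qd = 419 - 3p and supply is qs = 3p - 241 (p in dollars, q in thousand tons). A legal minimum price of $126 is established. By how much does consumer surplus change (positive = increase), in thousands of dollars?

-1040

Equilibrium: 419 - 3p = 3p - 241, so 660 = 6p and p* = 110, q* = 89.
The floor of 126 is above the equilibrium price 110, so it binds.
At p = 126: qd = 419 - 3·126 = 41 and qs = 3·126 - 241 = 137.
Consumer surplus without the control is ½ · (419/3 - 110) · 89 = 7921/6.
With the floor, consumers buy 41 units at 126, so CS = ½ · (419/3 - 126) · 41 = 1681/6.
Change in consumer surplus = 1681/6 - 7921/6 = -1040.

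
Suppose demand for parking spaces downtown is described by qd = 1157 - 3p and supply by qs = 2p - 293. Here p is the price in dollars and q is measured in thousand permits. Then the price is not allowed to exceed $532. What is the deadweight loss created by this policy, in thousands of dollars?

Equilibrium: 1157 - 3p = 2p - 293, so 1450 = 5p and p* = 290, q* = 287.
Since 532 is above p* = 290, the ceiling does not bind and the free-market outcome prevails.
Since the control does not bind, no trades are prevented and deadweight loss is zero.

0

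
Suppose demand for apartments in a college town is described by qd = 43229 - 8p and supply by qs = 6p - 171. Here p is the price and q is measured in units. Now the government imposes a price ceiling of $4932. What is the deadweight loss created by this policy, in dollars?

In a free market, 43229 - 8p = 6p - 171 gives the equilibrium p* = 3100, q* = 18429.
The ceiling of 4932 is above the equilibrium price 3100, so it is not binding; the market clears at p* = 3100, q* = 18429.
Since the control does not bind, no trades are prevented and deadweight loss is zero.

0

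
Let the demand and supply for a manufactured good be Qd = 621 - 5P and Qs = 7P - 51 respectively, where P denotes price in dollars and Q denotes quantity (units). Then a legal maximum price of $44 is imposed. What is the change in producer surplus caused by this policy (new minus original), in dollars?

In a free market, 621 - 5P = 7P - 51 gives the equilibrium P* = 56, Q* = 341.
The ceiling of 44 is below the equilibrium price 56, so it binds.
At P = 44: Qd = 621 - 5·44 = 401 and Qs = 7·44 - 51 = 257.
Producer surplus without the control is ½ · (56 - 51/7) · 341 = 116281/14.
With the ceiling, producers sell 257 units at 44, so PS = ½ · (44 - 51/7) · 257 = 66049/14.
Change in producer surplus = 66049/14 - 116281/14 = -3588.

-3588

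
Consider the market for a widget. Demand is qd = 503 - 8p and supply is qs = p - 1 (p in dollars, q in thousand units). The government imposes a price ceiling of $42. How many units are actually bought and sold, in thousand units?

In a free market, 503 - 8p = p - 1 gives the equilibrium p* = 56, q* = 55.
Because the ceiling (42) lies below the market-clearing price, it is binding.
At p = 42: qd = 503 - 8·42 = 167 and qs = 42 - 1 = 41.
The quantity actually transacted is the short side, supply: 41.

41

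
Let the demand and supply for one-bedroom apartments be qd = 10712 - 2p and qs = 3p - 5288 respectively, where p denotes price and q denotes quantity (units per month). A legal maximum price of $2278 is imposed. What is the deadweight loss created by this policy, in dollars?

Without the control the market clears where 10712 - 2p = 3p - 5288, i.e. p* = 3200 and q* = 4312.
Since 2278 < 3200, the ceiling is binding.
At p = 2278: qd = 10712 - 2·2278 = 6156 and qs = 3·2278 - 5288 = 1546.
Quantity traded falls to 1546. At q = 1546 the demand price is (10712 - 1546)/2 = 4583 and the supply price is (5288 + 1546)/3 = 2278.
Deadweight loss = ½ · (4583 - 2278) · (4312 - 1546) = ½ · 2305 · 2766 = 3187815.

3187815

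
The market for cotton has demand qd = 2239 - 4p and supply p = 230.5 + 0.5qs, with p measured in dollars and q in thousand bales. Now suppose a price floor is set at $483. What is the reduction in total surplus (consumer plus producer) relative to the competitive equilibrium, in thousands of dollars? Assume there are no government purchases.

Rearranging supply gives qs = 2p - 461. Setting quantity demanded equal to quantity supplied, 2239 - 4p = 2p - 461, gives p* = 450 and q* = 439.
Since 483 > 450, the floor is binding.
At p = 483: qd = 2239 - 4·483 = 307 and qs = 2·483 - 461 = 505.
Quantity traded falls to 307. At q = 307 the demand price is (2239 - 307)/4 = 483 and the supply price is (461 + 307)/2 = 384.
Deadweight loss = ½ · (483 - 384) · (439 - 307) = ½ · 99 · 132 = 6534.

6534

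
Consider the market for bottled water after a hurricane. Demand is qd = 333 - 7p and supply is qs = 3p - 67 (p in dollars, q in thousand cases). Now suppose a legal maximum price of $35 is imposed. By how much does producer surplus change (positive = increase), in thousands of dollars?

-227.5

In a free market, 333 - 7p = 3p - 67 gives the equilibrium p* = 40, q* = 53.
Because the ceiling (35) lies below the market-clearing price, it is binding.
At p = 35: qd = 333 - 7·35 = 88 and qs = 3·35 - 67 = 38.
Producer surplus without the control is ½ · (40 - 67/3) · 53 = 2809/6.
With the ceiling, producers sell 38 units at 35, so PS = ½ · (35 - 67/3) · 38 = 722/3.
Change in producer surplus = 722/3 - 2809/6 = -227.5.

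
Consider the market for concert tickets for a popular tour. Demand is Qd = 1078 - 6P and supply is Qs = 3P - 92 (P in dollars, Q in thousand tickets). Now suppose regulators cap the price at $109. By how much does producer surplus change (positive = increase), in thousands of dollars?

In a free market, 1078 - 6P = 3P - 92 gives the equilibrium P* = 130, Q* = 298.
Because the ceiling (109) lies below the market-clearing price, it is binding.
At P = 109: Qd = 1078 - 6·109 = 424 and Qs = 3·109 - 92 = 235.
Producer surplus without the control is ½ · (130 - 92/3) · 298 = 44402/3.
With the ceiling, producers sell 235 units at 109, so PS = ½ · (109 - 92/3) · 235 = 55225/6.
Change in producer surplus = 55225/6 - 44402/3 = -5596.5.

-5596.5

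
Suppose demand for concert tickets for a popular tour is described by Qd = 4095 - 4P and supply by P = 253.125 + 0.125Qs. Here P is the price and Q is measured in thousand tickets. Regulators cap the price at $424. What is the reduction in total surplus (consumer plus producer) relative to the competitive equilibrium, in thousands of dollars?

Rearranging supply gives Qs = 8P - 2025. Setting quantity demanded equal to quantity supplied, 4095 - 4P = 8P - 2025, gives P* = 510 and Q* = 2055.
The ceiling of 424 is below the equilibrium price 510, so it binds.
At P = 424: Qd = 4095 - 4·424 = 2399 and Qs = 8·424 - 2025 = 1367.
Quantity traded falls to 1367. At Q = 1367 the demand price is (4095 - 1367)/4 = 682 and the supply price is (2025 + 1367)/8 = 424.
Deadweight loss = ½ · (682 - 424) · (2055 - 1367) = ½ · 258 · 688 = 88752.

88752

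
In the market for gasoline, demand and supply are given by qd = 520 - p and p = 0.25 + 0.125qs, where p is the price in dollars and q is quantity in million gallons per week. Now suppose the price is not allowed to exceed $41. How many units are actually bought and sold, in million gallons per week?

Rearranging supply gives qs = 8p - 2. In a free market, 520 - p = 8p - 2 gives the equilibrium p* = 58, q* = 462.
Since 41 < 58, the ceiling is binding.
At p = 41: qd = 520 - 41 = 479 and qs = 8·41 - 2 = 326.
The quantity actually transacted is the short side, supply: 326.

326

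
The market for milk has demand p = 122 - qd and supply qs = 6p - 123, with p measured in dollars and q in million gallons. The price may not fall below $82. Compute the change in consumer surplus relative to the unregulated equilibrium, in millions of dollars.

-2984.5

Rearranging demand gives qd = 122 - p. Equilibrium: 122 - p = 6p - 123, so 245 = 7p and p* = 35, q* = 87.
Since 82 > 35, the floor is binding.
At p = 82: qd = 122 - 82 = 40 and qs = 6·82 - 123 = 369.
Consumer surplus without the control is ½ · (122 - 35) · 87 = 3784.5.
With the floor, consumers buy 40 units at 82, so CS = ½ · (122 - 82) · 40 = 800.
Change in consumer surplus = 800 - 3784.5 = -2984.5.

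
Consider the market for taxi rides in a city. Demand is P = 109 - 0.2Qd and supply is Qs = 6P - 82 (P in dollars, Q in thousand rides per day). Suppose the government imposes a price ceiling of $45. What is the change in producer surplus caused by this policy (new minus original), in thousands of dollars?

-2688

Rearranging demand gives Qd = 545 - 5P. In a free market, 545 - 5P = 6P - 82 gives the equilibrium P* = 57, Q* = 260.
The ceiling of 45 is below the equilibrium price 57, so it binds.
At P = 45: Qd = 545 - 5·45 = 320 and Qs = 6·45 - 82 = 188.
Producer surplus without the control is ½ · (57 - 41/3) · 260 = 16900/3.
With the ceiling, producers sell 188 units at 45, so PS = ½ · (45 - 41/3) · 188 = 8836/3.
Change in producer surplus = 8836/3 - 16900/3 = -2688.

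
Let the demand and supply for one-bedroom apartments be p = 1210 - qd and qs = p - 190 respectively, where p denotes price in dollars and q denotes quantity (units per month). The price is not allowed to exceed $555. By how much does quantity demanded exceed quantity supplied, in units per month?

Rearranging demand gives qd = 1210 - p. In a free market, 1210 - p = p - 190 gives the equilibrium p* = 700, q* = 510.
Since 555 < 700, the ceiling is binding.
At p = 555: qd = 1210 - 555 = 655 and qs = 555 - 190 = 365.
Shortage = qd - qs = 655 - 365 = 290.

290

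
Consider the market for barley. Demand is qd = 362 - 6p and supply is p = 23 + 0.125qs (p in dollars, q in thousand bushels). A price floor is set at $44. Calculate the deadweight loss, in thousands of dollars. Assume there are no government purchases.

Rearranging supply gives qs = 8p - 184. In a free market, 362 - 6p = 8p - 184 gives the equilibrium p* = 39, q* = 128.
Since 44 > 39, the floor is binding.
At p = 44: qd = 362 - 6·44 = 98 and qs = 8·44 - 184 = 168.
Quantity traded falls to 98. At q = 98 the demand price is (362 - 98)/6 = 44 and the supply price is (184 + 98)/8 = 35.25.
Deadweight loss = ½ · (44 - 35.25) · (128 - 98) = ½ · 8.75 · 30 = 131.25.

131.25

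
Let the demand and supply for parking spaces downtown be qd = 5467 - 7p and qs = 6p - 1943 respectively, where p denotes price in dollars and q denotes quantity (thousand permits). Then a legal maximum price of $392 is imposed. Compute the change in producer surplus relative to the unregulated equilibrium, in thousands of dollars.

In a free market, 5467 - 7p = 6p - 1943 gives the equilibrium p* = 570, q* = 1477.
Since 392 < 570, the ceiling is binding.
At p = 392: qd = 5467 - 7·392 = 2723 and qs = 6·392 - 1943 = 409.
Producer surplus without the control is ½ · (570 - 1943/6) · 1477 = 2181529/12.
With the ceiling, producers sell 409 units at 392, so PS = ½ · (392 - 1943/6) · 409 = 167281/12.
Change in producer surplus = 167281/12 - 2181529/12 = -167854.

-167854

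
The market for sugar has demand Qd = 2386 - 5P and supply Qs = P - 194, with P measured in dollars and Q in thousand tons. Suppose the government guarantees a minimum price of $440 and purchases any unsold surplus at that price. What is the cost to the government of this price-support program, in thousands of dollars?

26400

Setting quantity demanded equal to quantity supplied, 2386 - 5P = P - 194, gives P* = 430 and Q* = 236.
The floor of 440 is above the equilibrium price 430, so it binds.
At P = 440: Qd = 2386 - 5·440 = 186 and Qs = 440 - 194 = 246.
Surplus = Qs - Qd = 60.
Government expenditure = surplus × support price = 60 × 440 = 26400.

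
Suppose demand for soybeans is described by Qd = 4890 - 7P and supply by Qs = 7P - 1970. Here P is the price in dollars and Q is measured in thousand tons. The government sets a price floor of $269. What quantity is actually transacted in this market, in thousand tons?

In a free market, 4890 - 7P = 7P - 1970 gives the equilibrium P* = 490, Q* = 1460.
Since 269 is below P* = 490, the floor does not bind and the free-market outcome prevails.

1460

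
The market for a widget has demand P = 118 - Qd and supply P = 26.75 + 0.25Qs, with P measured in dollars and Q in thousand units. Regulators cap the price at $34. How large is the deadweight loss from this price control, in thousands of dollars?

1210

Rearranging demand gives Qd = 118 - P; rearranging supply gives Qs = 4P - 107. In a free market, 118 - P = 4P - 107 gives the equilibrium P* = 45, Q* = 73.
Because the ceiling (34) lies below the market-clearing price, it is binding.
At P = 34: Qd = 118 - 34 = 84 and Qs = 4·34 - 107 = 29.
Quantity traded falls to 29. At Q = 29 the demand price is 118 - 29 = 89 and the supply price is (107 + 29)/4 = 34.
Deadweight loss = ½ · (89 - 34) · (73 - 29) = ½ · 55 · 44 = 1210.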